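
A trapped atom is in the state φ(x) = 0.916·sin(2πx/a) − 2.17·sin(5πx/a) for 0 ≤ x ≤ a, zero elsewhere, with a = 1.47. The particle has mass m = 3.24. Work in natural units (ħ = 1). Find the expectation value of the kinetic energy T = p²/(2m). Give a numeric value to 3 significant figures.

T = −(ħ²/2m) d²/dx², so ⟨T⟩ = −(ħ²/2m) ∫ φ*·φ'' dx / ∫|φ|² dx; with m = 3.24.
d²/dx² sin(jπx/a) = −(jπ/a)²·sin(jπx/a); on 0 ≤ x ≤ a, ∫sin²(jπx/a) dx = a/2 and ∫sin(jπx/a)·sin(lπx/a) dx = 0 for j ≠ l, so only diagonal terms survive in ∫|φ|² and ∫φ·φ″; ∫φ·φ′ dx = [φ²/2] between the walls = 0.
State is unnormalized: ∫|φ|² dx = 4.0777, and ∫φ*·(−ħ²/2m · φ'') dx = 62.726, so ⟨T⟩ = 62.726 / 4.0777.
⟨T⟩ = 15.382.

15.4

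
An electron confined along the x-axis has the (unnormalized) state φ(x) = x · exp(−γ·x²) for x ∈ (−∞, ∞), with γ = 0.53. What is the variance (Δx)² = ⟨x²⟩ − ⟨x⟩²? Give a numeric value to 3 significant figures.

1.42

Compute ⟨x⟩ and ⟨x²⟩ separately, then (Δx)² = ⟨x²⟩ − ⟨x⟩².
Expand each integrand as polynomial × e^(−2γx²) and use ∫x^(2j)·e^(−2γx²) dx = (2j−1)!!/(4γ)^j · √(π/(2γ)), odd powers → 0; here √(π/(2γ)) = 1.7216.
Normalization: ∫|φ|² dx = 0.81206.
⟨x⟩ = 0.0000 and ⟨x²⟩ = 1.4151.
(Δx)² = 1.4151 − (0.0000)² = 1.4151.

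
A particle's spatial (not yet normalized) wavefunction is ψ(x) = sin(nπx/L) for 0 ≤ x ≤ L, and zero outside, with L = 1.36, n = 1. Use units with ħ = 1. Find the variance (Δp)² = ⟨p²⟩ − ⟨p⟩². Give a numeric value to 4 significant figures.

5.336

Compute ⟨p⟩ and ⟨p²⟩ separately; (Δp)² = ⟨p²⟩ − ⟨p⟩².
d/dx sin(nπx/L) = (nπ/L)·cos(nπx/L) and d²/dx² sin(nπx/L) = −(nπ/L)²·sin(nπx/L); on 0 ≤ x ≤ L, ∫sin²(nπx/L) dx = L/2 and ∫sin(nπx/L)·cos(nπx/L) dx = 0.
Normalization: ∫|ψ|² dx = 0.68000.
⟨p⟩ = 0.0000 and ⟨p²⟩ = 5.3361.
(Δp)² = 5.3361 − (0.0000)² = 5.3361.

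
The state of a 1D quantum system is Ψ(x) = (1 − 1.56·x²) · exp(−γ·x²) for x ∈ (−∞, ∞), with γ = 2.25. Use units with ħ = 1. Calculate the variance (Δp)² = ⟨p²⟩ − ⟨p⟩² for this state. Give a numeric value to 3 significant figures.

Compute ⟨p⟩ and ⟨p²⟩ separately; (Δp)² = ⟨p²⟩ − ⟨p⟩².
Expand each integrand as polynomial × e^(−2γx²) and use ∫x^(2j)·e^(−2γx²) dx = (2j−1)!!/(4γ)^j · √(π/(2γ)), odd powers → 0; here √(π/(2γ)) = 0.83554. Differentiate with the product rule, d/dx e^(−γx²) = −2γx·e^(−γx²).
Normalization: ∫|Ψ|² dx = 0.62120.
⟨p⟩ = 0.0000 and ⟨p²⟩ = 4.7120.
(Δp)² = 4.7120 − (0.0000)² = 4.7120.

4.71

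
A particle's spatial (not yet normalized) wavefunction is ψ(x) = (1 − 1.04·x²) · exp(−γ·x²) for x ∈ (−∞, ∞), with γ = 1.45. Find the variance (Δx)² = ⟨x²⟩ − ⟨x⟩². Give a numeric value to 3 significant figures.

Compute ⟨x⟩ and ⟨x²⟩ separately, then (Δx)² = ⟨x²⟩ − ⟨x⟩².
Expand each integrand as polynomial × e^(−2γx²) and use ∫x^(2j)·e^(−2γx²) dx = (2j−1)!!/(4γ)^j · √(π/(2γ)), odd powers → 0; here √(π/(2γ)) = 1.0408.
Normalization: ∫|ψ|² dx = 0.76795.
⟨x⟩ = 0.0000 and ⟨x²⟩ = 0.094970.
(Δx)² = 0.094970 − (0.0000)² = 0.094970.

0.0950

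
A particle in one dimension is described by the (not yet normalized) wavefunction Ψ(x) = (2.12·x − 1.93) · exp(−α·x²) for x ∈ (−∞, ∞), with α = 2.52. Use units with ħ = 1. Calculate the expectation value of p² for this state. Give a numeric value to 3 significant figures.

p² Ψ = −ħ² d²Ψ/dx²; ⟨p²⟩ = −ħ² ∫ Ψ*·Ψ'' dx / ∫|Ψ|² dx.
Expand each integrand as polynomial × e^(−2αx²) and use ∫x^(2j)·e^(−2αx²) dx = (2j−1)!!/(4α)^j · √(π/(2α)), odd powers → 0; here √(π/(2α)) = 0.78951. Differentiate with the product rule, d/dx e^(−αx²) = −2αx·e^(−αx²).
State is unnormalized: ∫|Ψ|² dx = 3.2929, and ∫Ψ*·(−ħ² Ψ'') dx = 10.072, so ⟨p²⟩ = 10.072 / 3.2929.
⟨p²⟩ = 3.0588.

3.06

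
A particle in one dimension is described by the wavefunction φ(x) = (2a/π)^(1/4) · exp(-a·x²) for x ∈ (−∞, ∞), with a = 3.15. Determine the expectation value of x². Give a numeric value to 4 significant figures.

0.07937

⟨x²⟩ = ∫ x²·|φ|² dx (integrals over the domain).
Gaussian moments: ∫x^(2j)·e^(−2ax²) dx = (2j−1)!!/(4a)^j · √(π/(2a)), odd powers integrate to 0; here √(π/(2a)) = 0.70616.
⟨x²⟩ = 0.079365.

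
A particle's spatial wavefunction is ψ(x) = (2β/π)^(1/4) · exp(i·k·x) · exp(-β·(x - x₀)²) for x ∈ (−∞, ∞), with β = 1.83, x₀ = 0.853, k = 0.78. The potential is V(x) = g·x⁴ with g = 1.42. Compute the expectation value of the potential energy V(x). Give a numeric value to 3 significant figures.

1.68

⟨V⟩ = ∫ V(x)·|ψ|² dx.
Gaussian moments (u = x − x₀): ∫u^(2j)·e^(−2βu²) du = (2j−1)!!/(4β)^j · √(π/(2β)), odd powers integrate to 0; here √(π/(2β)) = 0.92648.
⟨V⟩ = 1.6782.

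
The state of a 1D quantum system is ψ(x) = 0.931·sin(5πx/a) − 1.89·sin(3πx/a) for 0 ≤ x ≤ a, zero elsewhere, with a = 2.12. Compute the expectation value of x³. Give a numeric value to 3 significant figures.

1.77

⟨x³⟩ = ∫ x³·|ψ|² dx / ∫|ψ|² dx (integrals over the domain).
On 0 ≤ x ≤ a (j ≠ l): ∫sin²(jπx/a) dx = a/2, ∫sin(jπx/a)·sin(lπx/a) dx = 0; diagonal moments ∫x·sin²(jπx/a) dx = a²/4, ∫x²·sin²(jπx/a) dx = a³·(1/6 − 1/(4j²π²)); cross terms ∫x·sin(jπx/a)·sin(lπx/a) dx = 0 for j + l even and −4jla²/(π²(j² − l²)²) for j + l odd, ∫x²·sin(jπx/a)·sin(lπx/a) dx = (−1)^(j+l)·4jla³/(π²(j² − l²)²); higher powers the same way via product-to-sum and parts.
State is unnormalized: ∫|ψ|² dx = 4.7052, and ∫ψ*·x³·ψ dx = 8.3446, so ⟨x³⟩ = 8.3446 / 4.7052.
⟨x³⟩ = 1.7735.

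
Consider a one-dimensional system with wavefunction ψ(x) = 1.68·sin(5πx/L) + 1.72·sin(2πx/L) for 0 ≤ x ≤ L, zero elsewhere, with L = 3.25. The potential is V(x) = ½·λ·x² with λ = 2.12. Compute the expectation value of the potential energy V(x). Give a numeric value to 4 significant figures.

3.443

⟨V⟩ = ∫ V(x)·|ψ|² dx / ∫|ψ|² dx.
On 0 ≤ x ≤ L (j ≠ l): ∫sin²(jπx/L) dx = L/2, ∫sin(jπx/L)·sin(lπx/L) dx = 0; diagonal moments ∫x·sin²(jπx/L) dx = L²/4, ∫x²·sin²(jπx/L) dx = L³·(1/6 − 1/(4j²π²)); cross terms ∫x·sin(jπx/L)·sin(lπx/L) dx = 0 for j + l even and −4jlL²/(π²(j² − l²)²) for j + l odd, ∫x²·sin(jπx/L)·sin(lπx/L) dx = (−1)^(j+l)·4jlL³/(π²(j² − l²)²); higher powers the same way via product-to-sum and parts.
State is unnormalized: ∫|ψ|² dx = 9.3938, and ∫ψ*·V(x)·ψ dx = 32.340, so ⟨V⟩ = 32.340 / 9.3938.
⟨V⟩ = 3.4427.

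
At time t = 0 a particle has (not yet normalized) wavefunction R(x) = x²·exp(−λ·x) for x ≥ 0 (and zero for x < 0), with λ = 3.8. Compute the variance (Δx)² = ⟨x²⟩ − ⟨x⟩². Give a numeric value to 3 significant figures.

Compute ⟨x⟩ and ⟨x²⟩ separately, then (Δx)² = ⟨x²⟩ − ⟨x⟩².
Every integrand reduces to terms xʲ·e^(−2λx) on [0, ∞); use ∫₀^∞ xʲ·e^(−2λx) dx = j!/(2λ)^(j+1).
Normalization: ∫|R|² dx = 0.00094655.
⟨x⟩ = 0.65789 and ⟨x²⟩ = 0.51939.
(Δx)² = 0.51939 − (0.65789)² = 0.086565.

0.0866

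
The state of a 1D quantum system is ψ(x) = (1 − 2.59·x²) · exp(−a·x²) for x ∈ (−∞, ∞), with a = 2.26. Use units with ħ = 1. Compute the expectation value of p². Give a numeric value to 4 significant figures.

7.209

p² ψ = −ħ² d²ψ/dx²; ⟨p²⟩ = −ħ² ∫ ψ*·ψ'' dx / ∫|ψ|² dx.
Expand each integrand as polynomial × e^(−2ax²) and use ∫x^(2j)·e^(−2ax²) dx = (2j−1)!!/(4a)^j · √(π/(2a)), odd powers → 0; here √(π/(2a)) = 0.83369. Differentiate with the product rule, d/dx e^(−ax²) = −2ax·e^(−ax²).
State is unnormalized: ∫|ψ|² dx = 0.56128, and ∫ψ*·(−ħ² ψ'') dx = 4.0464, so ⟨p²⟩ = 4.0464 / 0.56128.
⟨p²⟩ = 7.2092.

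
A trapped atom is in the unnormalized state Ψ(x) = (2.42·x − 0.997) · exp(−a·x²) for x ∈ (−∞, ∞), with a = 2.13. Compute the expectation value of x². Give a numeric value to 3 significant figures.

0.213

⟨x²⟩ = ∫ x²·|Ψ|² dx / ∫|Ψ|² dx (integrals over the domain).
Expand each integrand as polynomial × e^(−2ax²) and use ∫x^(2j)·e^(−2ax²) dx = (2j−1)!!/(4a)^j · √(π/(2a)), odd powers → 0; here √(π/(2a)) = 0.85876.
State is unnormalized: ∫|Ψ|² dx = 1.4439, and ∫Ψ*·x²·Ψ dx = 0.30804, so ⟨x²⟩ = 0.30804 / 1.4439.
⟨x²⟩ = 0.21334.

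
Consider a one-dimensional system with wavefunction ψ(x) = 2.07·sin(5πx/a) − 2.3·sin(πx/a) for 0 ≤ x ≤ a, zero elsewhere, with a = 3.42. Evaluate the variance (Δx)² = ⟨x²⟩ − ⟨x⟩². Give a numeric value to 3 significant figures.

Compute ⟨x⟩ and ⟨x²⟩ separately, then (Δx)² = ⟨x²⟩ − ⟨x⟩².
On 0 ≤ x ≤ a (j ≠ l): ∫sin²(jπx/a) dx = a/2, ∫sin(jπx/a)·sin(lπx/a) dx = 0; diagonal moments ∫x·sin²(jπx/a) dx = a²/4, ∫x²·sin²(jπx/a) dx = a³·(1/6 − 1/(4j²π²)); cross terms ∫x·sin(jπx/a)·sin(lπx/a) dx = 0 for j + l even and −4jla²/(π²(j² − l²)²) for j + l odd, ∫x²·sin(jπx/a)·sin(lπx/a) dx = (−1)^(j+l)·4jla³/(π²(j² − l²)²); higher powers the same way via product-to-sum and parts.
Normalization: ∫|ψ|² dx = 16.373.
⟨x⟩ = 1.7100 and ⟨x²⟩ = 3.4790.
(Δx)² = 3.4790 − (1.7100)² = 0.55488.

0.555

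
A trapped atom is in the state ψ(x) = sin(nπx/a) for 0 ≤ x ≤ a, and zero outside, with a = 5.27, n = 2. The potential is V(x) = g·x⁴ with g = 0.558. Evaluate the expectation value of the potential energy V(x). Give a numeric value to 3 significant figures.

75.6

⟨V⟩ = ∫ V(x)·|ψ|² dx / ∫|ψ|² dx.
With sin²θ = (1 − cos2θ)/2 on 0 ≤ x ≤ a: ∫sin²(nπx/a) dx = a/2, ∫x·sin²(nπx/a) dx = a²/4, ∫x²·sin²(nπx/a) dx = a³·(1/6 − 1/(4n²π²)); higher powers xᵏ the same way, integrating xᵏ·cos(2nπx/a) by parts.
State is unnormalized: ∫|ψ|² dx = 2.6350, and ∫ψ*·V(x)·ψ dx = 199.19, so ⟨V⟩ = 199.19 / 2.6350.
⟨V⟩ = 75.593.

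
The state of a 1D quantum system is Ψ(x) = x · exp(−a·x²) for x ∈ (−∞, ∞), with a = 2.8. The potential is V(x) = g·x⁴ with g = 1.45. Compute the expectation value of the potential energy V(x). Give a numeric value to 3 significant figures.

⟨V⟩ = ∫ V(x)·|Ψ|² dx / ∫|Ψ|² dx.
Expand each integrand as polynomial × e^(−2ax²) and use ∫x^(2j)·e^(−2ax²) dx = (2j−1)!!/(4a)^j · √(π/(2a)), odd powers → 0; here √(π/(2a)) = 0.74900.
State is unnormalized: ∫|Ψ|² dx = 0.066875, and ∫Ψ*·V(x)·Ψ dx = 0.011595, so ⟨V⟩ = 0.011595 / 0.066875.
⟨V⟩ = 0.17339.

0.173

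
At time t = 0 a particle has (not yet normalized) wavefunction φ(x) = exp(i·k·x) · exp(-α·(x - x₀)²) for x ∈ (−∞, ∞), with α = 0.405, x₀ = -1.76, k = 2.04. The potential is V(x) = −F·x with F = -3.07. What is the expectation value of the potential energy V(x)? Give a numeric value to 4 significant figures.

-5.403

⟨V⟩ = ∫ V(x)·|φ|² dx / ∫|φ|² dx.
Gaussian moments (u = x − x₀): ∫u^(2j)·e^(−2αu²) du = (2j−1)!!/(4α)^j · √(π/(2α)), odd powers integrate to 0; here √(π/(2α)) = 1.9694.
State is unnormalized: ∫|φ|² dx = 1.9694, and ∫φ*·V(x)·φ dx = -10.641, so ⟨V⟩ = -10.641 / 1.9694.
⟨V⟩ = -5.4032.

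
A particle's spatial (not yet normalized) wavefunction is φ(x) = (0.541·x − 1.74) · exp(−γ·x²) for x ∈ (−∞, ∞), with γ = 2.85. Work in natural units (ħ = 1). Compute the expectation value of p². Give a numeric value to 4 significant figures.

2.898

p² φ = −ħ² d²φ/dx²; ⟨p²⟩ = −ħ² ∫ φ*·φ'' dx / ∫|φ|² dx.
Expand each integrand as polynomial × e^(−2γx²) and use ∫x^(2j)·e^(−2γx²) dx = (2j−1)!!/(4γ)^j · √(π/(2γ)), odd powers → 0; here √(π/(2γ)) = 0.74240. Differentiate with the product rule, d/dx e^(−γx²) = −2γx·e^(−γx²).
State is unnormalized: ∫|φ|² dx = 2.2667, and ∫φ*·(−ħ² φ'') dx = 6.5689, so ⟨p²⟩ = 6.5689 / 2.2667.
⟨p²⟩ = 2.8979.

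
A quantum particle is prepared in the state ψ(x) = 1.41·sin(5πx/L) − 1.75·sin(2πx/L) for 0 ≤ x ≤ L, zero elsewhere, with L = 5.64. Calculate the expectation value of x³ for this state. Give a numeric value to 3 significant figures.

⟨x³⟩ = ∫ x³·|ψ|² dx / ∫|ψ|² dx (integrals over the domain).
On 0 ≤ x ≤ L (j ≠ l): ∫sin²(jπx/L) dx = L/2, ∫sin(jπx/L)·sin(lπx/L) dx = 0; diagonal moments ∫x·sin²(jπx/L) dx = L²/4, ∫x²·sin²(jπx/L) dx = L³·(1/6 − 1/(4j²π²)); cross terms ∫x·sin(jπx/L)·sin(lπx/L) dx = 0 for j + l even and −4jlL²/(π²(j² − l²)²) for j + l odd, ∫x²·sin(jπx/L)·sin(lπx/L) dx = (−1)^(j+l)·4jlL³/(π²(j² − l²)²); higher powers the same way via product-to-sum and parts.
State is unnormalized: ∫|ψ|² dx = 14.243, and ∫ψ*·x³·ψ dx = 671.48, so ⟨x³⟩ = 671.48 / 14.243.
⟨x³⟩ = 47.146.

47.1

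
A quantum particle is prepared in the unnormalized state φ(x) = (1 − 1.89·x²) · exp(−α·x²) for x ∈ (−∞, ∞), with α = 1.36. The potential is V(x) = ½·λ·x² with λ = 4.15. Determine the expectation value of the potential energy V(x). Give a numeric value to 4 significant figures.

0.4150

⟨V⟩ = ∫ V(x)·|φ|² dx / ∫|φ|² dx.
Expand each integrand as polynomial × e^(−2αx²) and use ∫x^(2j)·e^(−2αx²) dx = (2j−1)!!/(4α)^j · √(π/(2α)), odd powers → 0; here √(π/(2α)) = 1.0747.
State is unnormalized: ∫|φ|² dx = 0.71711, and ∫φ*·V(x)·φ dx = 0.29762, so ⟨V⟩ = 0.29762 / 0.71711.
⟨V⟩ = 0.41502.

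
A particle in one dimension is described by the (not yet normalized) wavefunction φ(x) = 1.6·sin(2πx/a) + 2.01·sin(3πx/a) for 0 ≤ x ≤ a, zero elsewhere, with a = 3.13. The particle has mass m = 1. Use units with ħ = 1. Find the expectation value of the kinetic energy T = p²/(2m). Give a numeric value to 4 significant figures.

T = −(ħ²/2m) d²/dx², so ⟨T⟩ = −(ħ²/2m) ∫ φ*·φ'' dx / ∫|φ|² dx; with m = 1.
d²/dx² sin(jπx/a) = −(jπ/a)²·sin(jπx/a); on 0 ≤ x ≤ a, ∫sin²(jπx/a) dx = a/2 and ∫sin(jπx/a)·sin(lπx/a) dx = 0 for j ≠ l, so only diagonal terms survive in ∫|φ|² and ∫φ·φ″; ∫φ·φ′ dx = [φ²/2] between the walls = 0.
State is unnormalized: ∫|φ|² dx = 10.329, and ∫φ*·(−ħ²/2m · φ'') dx = 36.736, so ⟨T⟩ = 36.736 / 10.329.
⟨T⟩ = 3.5565.

3.557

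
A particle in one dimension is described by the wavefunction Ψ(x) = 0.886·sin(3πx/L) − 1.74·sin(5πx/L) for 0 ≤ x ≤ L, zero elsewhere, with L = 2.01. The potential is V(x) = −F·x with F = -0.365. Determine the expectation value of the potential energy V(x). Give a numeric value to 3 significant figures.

0.367

⟨V⟩ = ∫ V(x)·|Ψ|² dx / ∫|Ψ|² dx.
On 0 ≤ x ≤ L (j ≠ l): ∫sin²(jπx/L) dx = L/2, ∫sin(jπx/L)·sin(lπx/L) dx = 0; diagonal moments ∫x·sin²(jπx/L) dx = L²/4, ∫x²·sin²(jπx/L) dx = L³·(1/6 − 1/(4j²π²)); cross terms ∫x·sin(jπx/L)·sin(lπx/L) dx = 0 for j + l even and −4jlL²/(π²(j² − l²)²) for j + l odd, ∫x²·sin(jπx/L)·sin(lπx/L) dx = (−1)^(j+l)·4jlL³/(π²(j² − l²)²); higher powers the same way via product-to-sum and parts.
State is unnormalized: ∫|Ψ|² dx = 3.8317, and ∫Ψ*·V(x)·Ψ dx = 1.4055, so ⟨V⟩ = 1.4055 / 3.8317.
⟨V⟩ = 0.36683.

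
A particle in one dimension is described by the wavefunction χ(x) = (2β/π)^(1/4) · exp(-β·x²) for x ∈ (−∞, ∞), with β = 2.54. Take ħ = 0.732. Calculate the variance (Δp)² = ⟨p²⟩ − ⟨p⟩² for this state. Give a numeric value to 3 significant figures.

1.36

Compute ⟨p⟩ and ⟨p²⟩ separately; (Δp)² = ⟨p²⟩ − ⟨p⟩².
Gaussian moments: ∫x^(2j)·e^(−2βx²) dx = (2j−1)!!/(4β)^j · √(π/(2β)), odd powers integrate to 0; here √(π/(2β)) = 0.78640. Derivatives: d/dx e^(−βx²) = −2βx·e^(−βx²), d²/dx² e^(−βx²) = (4β²x² − 2β)·e^(−βx²).
⟨p⟩ = 0.0000 and ⟨p²⟩ = 1.3610.
(Δp)² = 1.3610 − (0.0000)² = 1.3610.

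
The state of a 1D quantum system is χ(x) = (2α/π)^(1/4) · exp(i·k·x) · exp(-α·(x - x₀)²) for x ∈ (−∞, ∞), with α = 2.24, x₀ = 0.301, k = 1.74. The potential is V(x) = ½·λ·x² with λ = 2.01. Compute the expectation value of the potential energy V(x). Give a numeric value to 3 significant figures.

⟨V⟩ = ∫ V(x)·|χ|² dx.
Gaussian moments (u = x − x₀): ∫u^(2j)·e^(−2αu²) du = (2j−1)!!/(4α)^j · √(π/(2α)), odd powers integrate to 0; here √(π/(2α)) = 0.83741.
⟨V⟩ = 0.20322.

0.203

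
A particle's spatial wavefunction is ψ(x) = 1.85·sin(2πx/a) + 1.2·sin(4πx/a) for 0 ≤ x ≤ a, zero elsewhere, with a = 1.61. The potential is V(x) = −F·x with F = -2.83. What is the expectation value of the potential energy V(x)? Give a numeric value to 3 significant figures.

⟨V⟩ = ∫ V(x)·|ψ|² dx / ∫|ψ|² dx.
On 0 ≤ x ≤ a (j ≠ l): ∫sin²(jπx/a) dx = a/2, ∫sin(jπx/a)·sin(lπx/a) dx = 0; diagonal moments ∫x·sin²(jπx/a) dx = a²/4, ∫x²·sin²(jπx/a) dx = a³·(1/6 − 1/(4j²π²)); cross terms ∫x·sin(jπx/a)·sin(lπx/a) dx = 0 for j + l even and −4jla²/(π²(j² − l²)²) for j + l odd, ∫x²·sin(jπx/a)·sin(lπx/a) dx = (−1)^(j+l)·4jla³/(π²(j² − l²)²); higher powers the same way via product-to-sum and parts.
State is unnormalized: ∫|ψ|² dx = 3.9143, and ∫ψ*·V(x)·ψ dx = 8.9174, so ⟨V⟩ = 8.9174 / 3.9143.
⟨V⟩ = 2.2782.

2.28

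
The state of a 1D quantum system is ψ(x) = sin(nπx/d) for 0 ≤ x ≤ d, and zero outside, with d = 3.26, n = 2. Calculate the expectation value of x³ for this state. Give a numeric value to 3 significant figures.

8.00

⟨x³⟩ = ∫ x³·|ψ|² dx / ∫|ψ|² dx (integrals over the domain).
With sin²θ = (1 − cos2θ)/2 on 0 ≤ x ≤ d: ∫sin²(nπx/d) dx = d/2, ∫x·sin²(nπx/d) dx = d²/4, ∫x²·sin²(nπx/d) dx = d³·(1/6 − 1/(4n²π²)); higher powers xᵏ the same way, integrating xᵏ·cos(2nπx/d) by parts.
State is unnormalized: ∫|ψ|² dx = 1.6300, and ∫ψ*·x³·ψ dx = 13.045, so ⟨x³⟩ = 13.045 / 1.6300.
⟨x³⟩ = 8.0033.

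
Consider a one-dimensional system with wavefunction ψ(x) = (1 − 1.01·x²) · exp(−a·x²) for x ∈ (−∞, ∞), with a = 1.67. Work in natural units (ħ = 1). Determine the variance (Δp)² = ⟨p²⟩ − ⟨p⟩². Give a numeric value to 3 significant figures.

3.19

Compute ⟨p⟩ and ⟨p²⟩ separately; (Δp)² = ⟨p²⟩ − ⟨p⟩².
Expand each integrand as polynomial × e^(−2ax²) and use ∫x^(2j)·e^(−2ax²) dx = (2j−1)!!/(4a)^j · √(π/(2a)), odd powers → 0; here √(π/(2a)) = 0.96984. Differentiate with the product rule, d/dx e^(−ax²) = −2ax·e^(−ax²).
Normalization: ∫|ψ|² dx = 0.74308.
⟨p⟩ = 0.0000 and ⟨p²⟩ = 3.1875.
(Δp)² = 3.1875 − (0.0000)² = 3.1875.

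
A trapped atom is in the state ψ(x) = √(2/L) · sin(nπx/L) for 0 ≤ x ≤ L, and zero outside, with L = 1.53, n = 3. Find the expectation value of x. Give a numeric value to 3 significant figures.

⟨x⟩ = ∫ x·|ψ|² dx (integrals over the domain).
With sin²θ = (1 − cos2θ)/2 on 0 ≤ x ≤ L: ∫sin²(nπx/L) dx = L/2, ∫x·sin²(nπx/L) dx = L²/4, ∫x²·sin²(nπx/L) dx = L³·(1/6 − 1/(4n²π²)); higher powers xᵏ the same way, integrating xᵏ·cos(2nπx/L) by parts.
⟨x⟩ = 0.76500.

0.765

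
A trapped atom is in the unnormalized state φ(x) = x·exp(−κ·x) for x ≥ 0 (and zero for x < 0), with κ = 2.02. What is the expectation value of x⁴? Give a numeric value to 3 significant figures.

1.35

⟨x⁴⟩ = ∫ x⁴·|φ|² dx / ∫|φ|² dx (integrals over the domain).
Every integrand reduces to terms xʲ·e^(−2κx) on [0, ∞); use ∫₀^∞ xʲ·e^(−2κx) dx = j!/(2κ)^(j+1).
State is unnormalized: ∫|φ|² dx = 0.030331, and ∫φ*·x⁴·φ dx = 0.040989, so ⟨x⁴⟩ = 0.040989 / 0.030331.
⟨x⁴⟩ = 1.3514.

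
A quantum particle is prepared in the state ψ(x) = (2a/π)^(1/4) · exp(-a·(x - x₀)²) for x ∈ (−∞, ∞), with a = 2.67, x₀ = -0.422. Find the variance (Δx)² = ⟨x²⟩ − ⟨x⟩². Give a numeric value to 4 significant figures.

Compute ⟨x⟩ and ⟨x²⟩ separately, then (Δx)² = ⟨x²⟩ − ⟨x⟩².
Gaussian moments (u = x − x₀): ∫u^(2j)·e^(−2au²) du = (2j−1)!!/(4a)^j · √(π/(2a)), odd powers integrate to 0; here √(π/(2a)) = 0.76702.
⟨x⟩ = -0.42200 and ⟨x²⟩ = 0.27172.
(Δx)² = 0.27172 − (-0.42200)² = 0.093633.

0.09363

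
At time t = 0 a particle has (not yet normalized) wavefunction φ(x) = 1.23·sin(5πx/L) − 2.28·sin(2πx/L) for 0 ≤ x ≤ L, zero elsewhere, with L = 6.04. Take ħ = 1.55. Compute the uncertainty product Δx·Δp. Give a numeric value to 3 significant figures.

3.88

Δx = √(⟨x²⟩−⟨x⟩²), Δp = √(⟨p²⟩−⟨p⟩²).
On 0 ≤ x ≤ L (j ≠ l): ∫sin²(jπx/L) dx = L/2, ∫sin(jπx/L)·sin(lπx/L) dx = 0; diagonal moments ∫x·sin²(jπx/L) dx = L²/4, ∫x²·sin²(jπx/L) dx = L³·(1/6 − 1/(4j²π²)); cross terms ∫x·sin(jπx/L)·sin(lπx/L) dx = 0 for j + l even and −4jlL²/(π²(j² − l²)²) for j + l odd, ∫x²·sin(jπx/L)·sin(lπx/L) dx = (−1)^(j+l)·4jlL³/(π²(j² − l²)²); higher powers the same way via product-to-sum and parts. d²/dx² sin(jπx/L) = −(jπ/L)²·sin(jπx/L); on 0 ≤ x ≤ L, ∫sin²(jπx/L) dx = L/2 and ∫sin(jπx/L)·sin(lπx/L) dx = 0 for j ≠ l, so only diagonal terms survive in ∫|φ|² and ∫φ·φ″; ∫φ·φ′ dx = [φ²/2] between the walls = 0.
Normalization: ∫|φ|² dx = 20.268.
⟨x⟩ = 3.1128, ⟨x²⟩ = 12.346 ⇒ Δx = 1.6300.
⟨p⟩ = 0.0000, ⟨p²⟩ = 5.6767 ⇒ Δp = 2.3826.
Δx·Δp = 3.8837.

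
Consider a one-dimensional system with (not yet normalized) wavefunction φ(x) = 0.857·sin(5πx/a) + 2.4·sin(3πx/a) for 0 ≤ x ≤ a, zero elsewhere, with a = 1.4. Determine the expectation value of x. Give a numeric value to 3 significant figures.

0.700

⟨x⟩ = ∫ x·|φ|² dx / ∫|φ|² dx (integrals over the domain).
On 0 ≤ x ≤ a (j ≠ l): ∫sin²(jπx/a) dx = a/2, ∫sin(jπx/a)·sin(lπx/a) dx = 0; diagonal moments ∫x·sin²(jπx/a) dx = a²/4, ∫x²·sin²(jπx/a) dx = a³·(1/6 − 1/(4j²π²)); cross terms ∫x·sin(jπx/a)·sin(lπx/a) dx = 0 for j + l even and −4jla²/(π²(j² − l²)²) for j + l odd, ∫x²·sin(jπx/a)·sin(lπx/a) dx = (−1)^(j+l)·4jla³/(π²(j² − l²)²); higher powers the same way via product-to-sum and parts.
State is unnormalized: ∫|φ|² dx = 4.5461, and ∫φ*·x·φ dx = 3.1823, so ⟨x⟩ = 3.1823 / 4.5461.
⟨x⟩ = 0.70000.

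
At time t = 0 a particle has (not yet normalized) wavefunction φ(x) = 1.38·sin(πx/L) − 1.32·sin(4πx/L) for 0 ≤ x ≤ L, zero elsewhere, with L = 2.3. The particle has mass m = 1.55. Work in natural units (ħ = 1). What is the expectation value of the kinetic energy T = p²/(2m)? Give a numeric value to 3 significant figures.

T = −(ħ²/2m) d²/dx², so ⟨T⟩ = −(ħ²/2m) ∫ φ*·φ'' dx / ∫|φ|² dx; with m = 1.55.
d²/dx² sin(jπx/L) = −(jπ/L)²·sin(jπx/L); on 0 ≤ x ≤ L, ∫sin²(jπx/L) dx = L/2 and ∫sin(jπx/L)·sin(lπx/L) dx = 0 for j ≠ l, so only diagonal terms survive in ∫|φ|² and ∫φ·φ″; ∫φ·φ′ dx = [φ²/2] between the walls = 0.
State is unnormalized: ∫|φ|² dx = 4.1938, and ∫φ*·(−ħ²/2m · φ'') dx = 20.613, so ⟨T⟩ = 20.613 / 4.1938.
⟨T⟩ = 4.9151.

4.92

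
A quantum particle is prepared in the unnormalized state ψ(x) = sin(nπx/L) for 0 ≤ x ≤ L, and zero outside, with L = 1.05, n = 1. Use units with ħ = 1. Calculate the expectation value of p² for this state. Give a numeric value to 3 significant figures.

8.95

p² ψ = −ħ² d²ψ/dx²; ⟨p²⟩ = −ħ² ∫ ψ*·ψ'' dx / ∫|ψ|² dx.
d/dx sin(nπx/L) = (nπ/L)·cos(nπx/L) and d²/dx² sin(nπx/L) = −(nπ/L)²·sin(nπx/L); on 0 ≤ x ≤ L, ∫sin²(nπx/L) dx = L/2 and ∫sin(nπx/L)·cos(nπx/L) dx = 0.
State is unnormalized: ∫|ψ|² dx = 0.52500, and ∫ψ*·(−ħ² ψ'') dx = 4.6998, so ⟨p²⟩ = 4.6998 / 0.52500.
⟨p²⟩ = 8.9520.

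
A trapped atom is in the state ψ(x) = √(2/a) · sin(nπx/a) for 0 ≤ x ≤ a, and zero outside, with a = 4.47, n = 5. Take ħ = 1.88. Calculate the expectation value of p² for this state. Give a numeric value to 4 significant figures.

43.65

p² ψ = −ħ² d²ψ/dx²; ⟨p²⟩ = −ħ² ∫ ψ*·ψ'' dx.
d/dx sin(nπx/a) = (nπ/a)·cos(nπx/a) and d²/dx² sin(nπx/a) = −(nπ/a)²·sin(nπx/a); on 0 ≤ x ≤ a, ∫sin²(nπx/a) dx = a/2 and ∫sin(nπx/a)·cos(nπx/a) dx = 0.
⟨p²⟩ = 43.646.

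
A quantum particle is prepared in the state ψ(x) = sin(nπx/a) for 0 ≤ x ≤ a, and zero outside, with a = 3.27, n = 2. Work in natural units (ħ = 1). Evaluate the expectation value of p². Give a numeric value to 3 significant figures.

p² ψ = −ħ² d²ψ/dx²; ⟨p²⟩ = −ħ² ∫ ψ*·ψ'' dx / ∫|ψ|² dx.
d/dx sin(nπx/a) = (nπ/a)·cos(nπx/a) and d²/dx² sin(nπx/a) = −(nπ/a)²·sin(nπx/a); on 0 ≤ x ≤ a, ∫sin²(nπx/a) dx = a/2 and ∫sin(nπx/a)·cos(nπx/a) dx = 0.
State is unnormalized: ∫|ψ|² dx = 1.6350, and ∫ψ*·(−ħ² ψ'') dx = 6.0365, so ⟨p²⟩ = 6.0365 / 1.6350.
⟨p²⟩ = 3.6920.

3.69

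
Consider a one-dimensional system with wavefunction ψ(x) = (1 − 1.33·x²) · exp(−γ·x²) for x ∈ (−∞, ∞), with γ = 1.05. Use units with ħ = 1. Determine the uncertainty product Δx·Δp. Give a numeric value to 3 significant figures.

Δx = √(⟨x²⟩−⟨x⟩²), Δp = √(⟨p²⟩−⟨p⟩²).
Expand each integrand as polynomial × e^(−2γx²) and use ∫x^(2j)·e^(−2γx²) dx = (2j−1)!!/(4γ)^j · √(π/(2γ)), odd powers → 0; here √(π/(2γ)) = 1.2231. Differentiate with the product rule, d/dx e^(−γx²) = −2γx·e^(−γx²).
Normalization: ∫|ψ|² dx = 0.81643.
⟨x⟩ = 0.0000, ⟨x²⟩ = 0.21550 ⇒ Δx = 0.46422.
⟨p⟩ = 0.0000, ⟨p²⟩ = 3.6735 ⇒ Δp = 1.9166.
Δx·Δp = 0.88975.

0.890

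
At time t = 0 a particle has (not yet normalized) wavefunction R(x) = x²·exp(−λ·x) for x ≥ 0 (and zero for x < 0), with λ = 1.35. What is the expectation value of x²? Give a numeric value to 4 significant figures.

4.115

⟨x²⟩ = ∫ x²·|R|² dx / ∫|R|² dx (integrals over the domain).
Every integrand reduces to terms xʲ·e^(−2λx) on [0, ∞); use ∫₀^∞ xʲ·e^(−2λx) dx = j!/(2λ)^(j+1).
State is unnormalized: ∫|R|² dx = 0.16726, and ∫R*·x²·R dx = 0.68831, so ⟨x²⟩ = 0.68831 / 0.16726.
⟨x²⟩ = 4.1152.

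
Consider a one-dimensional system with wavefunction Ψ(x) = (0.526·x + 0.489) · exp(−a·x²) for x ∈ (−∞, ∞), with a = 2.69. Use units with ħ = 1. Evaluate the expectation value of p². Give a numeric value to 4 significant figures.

3.212

p² Ψ = −ħ² d²Ψ/dx²; ⟨p²⟩ = −ħ² ∫ Ψ*·Ψ'' dx / ∫|Ψ|² dx.
Expand each integrand as polynomial × e^(−2ax²) and use ∫x^(2j)·e^(−2ax²) dx = (2j−1)!!/(4a)^j · √(π/(2a)), odd powers → 0; here √(π/(2a)) = 0.76416. Differentiate with the product rule, d/dx e^(−ax²) = −2ax·e^(−ax²).
State is unnormalized: ∫|Ψ|² dx = 0.20238, and ∫Ψ*·(−ħ² Ψ'') dx = 0.65010, so ⟨p²⟩ = 0.65010 / 0.20238.
⟨p²⟩ = 3.2124.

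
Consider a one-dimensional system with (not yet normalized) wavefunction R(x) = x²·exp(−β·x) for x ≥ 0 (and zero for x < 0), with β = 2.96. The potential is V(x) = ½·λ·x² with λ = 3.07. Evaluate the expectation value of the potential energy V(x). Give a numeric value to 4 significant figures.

⟨V⟩ = ∫ V(x)·|R|² dx / ∫|R|² dx.
Every integrand reduces to terms xʲ·e^(−2βx) on [0, ∞); use ∫₀^∞ xʲ·e^(−2βx) dx = j!/(2β)^(j+1).
State is unnormalized: ∫|R|² dx = 0.0033007, and ∫R*·V(x)·R dx = 0.0043370, so ⟨V⟩ = 0.0043370 / 0.0033007.
⟨V⟩ = 1.3140.

1.314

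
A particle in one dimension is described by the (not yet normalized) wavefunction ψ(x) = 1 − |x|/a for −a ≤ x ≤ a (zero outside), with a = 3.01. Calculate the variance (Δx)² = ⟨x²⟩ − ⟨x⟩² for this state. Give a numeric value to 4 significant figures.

Compute ⟨x⟩ and ⟨x²⟩ separately, then (Δx)² = ⟨x²⟩ − ⟨x⟩².
ψ is even, so ∫ over [−a, a] = 2∫₀ᵃ with ψ = 1 − x/a there: ∫₀ᵃ (1 − x/a)² dx = a/3, ∫₀ᵃ x²(1 − x/a)² dx = a³/30, ∫₀ᵃ x⁴(1 − x/a)² dx = a⁵/105.
Normalization: ∫|ψ|² dx = 2.0067.
⟨x⟩ = 0.0000 and ⟨x²⟩ = 0.90601.
(Δx)² = 0.90601 − (0.0000)² = 0.90601.

0.9060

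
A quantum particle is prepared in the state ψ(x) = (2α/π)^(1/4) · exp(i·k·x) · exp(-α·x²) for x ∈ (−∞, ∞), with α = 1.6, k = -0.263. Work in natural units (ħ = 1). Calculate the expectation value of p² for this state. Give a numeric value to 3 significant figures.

1.67

p² ψ = −ħ² d²ψ/dx²; ⟨p²⟩ = −ħ² ∫ ψ*·ψ'' dx.
Gaussian moments: ∫x^(2j)·e^(−2αx²) dx = (2j−1)!!/(4α)^j · √(π/(2α)), odd powers integrate to 0; here √(π/(2α)) = 0.99083. Derivatives: ψ′ = (ik − 2αx)·ψ, ψ″ = ((ik − 2αx)² − 2α)·ψ; the odd-in-x pieces drop out.
⟨p²⟩ = 1.6692.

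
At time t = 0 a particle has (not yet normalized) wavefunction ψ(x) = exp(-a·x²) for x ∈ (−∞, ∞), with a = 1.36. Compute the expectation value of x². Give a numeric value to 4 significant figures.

⟨x²⟩ = ∫ x²·|ψ|² dx / ∫|ψ|² dx (integrals over the domain).
Gaussian moments: ∫x^(2j)·e^(−2ax²) dx = (2j−1)!!/(4a)^j · √(π/(2a)), odd powers integrate to 0; here √(π/(2a)) = 1.0747.
State is unnormalized: ∫|ψ|² dx = 1.0747, and ∫ψ*·x²·ψ dx = 0.19756, so ⟨x²⟩ = 0.19756 / 1.0747.
⟨x²⟩ = 0.18382.

0.1838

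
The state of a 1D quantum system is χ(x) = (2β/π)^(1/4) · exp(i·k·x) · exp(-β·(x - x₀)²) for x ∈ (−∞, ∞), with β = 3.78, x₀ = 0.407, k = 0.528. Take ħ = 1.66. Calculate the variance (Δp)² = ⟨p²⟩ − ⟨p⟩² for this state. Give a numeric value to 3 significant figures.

Compute ⟨p⟩ and ⟨p²⟩ separately; (Δp)² = ⟨p²⟩ − ⟨p⟩².
Gaussian moments (u = x − x₀): ∫u^(2j)·e^(−2βu²) du = (2j−1)!!/(4β)^j · √(π/(2β)), odd powers integrate to 0; here √(π/(2β)) = 0.64464. Derivatives: χ′ = (ik − 2βu)·χ, χ″ = ((ik − 2βu)² − 2β)·χ; the odd-in-u pieces drop out.
⟨p⟩ = 0.87648 and ⟨p²⟩ = 11.184.
(Δp)² = 11.184 − (0.87648)² = 10.416.

10.4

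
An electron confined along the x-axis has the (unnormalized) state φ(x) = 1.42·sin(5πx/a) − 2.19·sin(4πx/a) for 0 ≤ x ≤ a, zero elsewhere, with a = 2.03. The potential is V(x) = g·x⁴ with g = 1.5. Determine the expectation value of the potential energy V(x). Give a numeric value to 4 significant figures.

⟨V⟩ = ∫ V(x)·|φ|² dx / ∫|φ|² dx.
On 0 ≤ x ≤ a (j ≠ l): ∫sin²(jπx/a) dx = a/2, ∫sin(jπx/a)·sin(lπx/a) dx = 0; diagonal moments ∫x·sin²(jπx/a) dx = a²/4, ∫x²·sin²(jπx/a) dx = a³·(1/6 − 1/(4j²π²)); cross terms ∫x·sin(jπx/a)·sin(lπx/a) dx = 0 for j + l even and −4jla²/(π²(j² − l²)²) for j + l odd, ∫x²·sin(jπx/a)·sin(lπx/a) dx = (−1)^(j+l)·4jla³/(π²(j² − l²)²); higher powers the same way via product-to-sum and parts.
State is unnormalized: ∫|φ|² dx = 6.9147, and ∫φ*·V(x)·φ dx = 58.993, so ⟨V⟩ = 58.993 / 6.9147.
⟨V⟩ = 8.5316.

8.532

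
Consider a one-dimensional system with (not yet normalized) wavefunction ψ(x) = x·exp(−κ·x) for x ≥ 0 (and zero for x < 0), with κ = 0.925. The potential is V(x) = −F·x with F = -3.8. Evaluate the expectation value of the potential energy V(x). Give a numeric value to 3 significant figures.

6.16

⟨V⟩ = ∫ V(x)·|ψ|² dx / ∫|ψ|² dx.
Every integrand reduces to terms xʲ·e^(−2κx) on [0, ∞); use ∫₀^∞ xʲ·e^(−2κx) dx = j!/(2κ)^(j+1).
State is unnormalized: ∫|ψ|² dx = 0.31587, and ∫ψ*·V(x)·ψ dx = 1.9465, so ⟨V⟩ = 1.9465 / 0.31587.
⟨V⟩ = 6.1622.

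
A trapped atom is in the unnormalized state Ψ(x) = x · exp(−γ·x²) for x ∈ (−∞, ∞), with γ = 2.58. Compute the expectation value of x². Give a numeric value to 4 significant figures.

0.2907

⟨x²⟩ = ∫ x²·|Ψ|² dx / ∫|Ψ|² dx (integrals over the domain).
Expand each integrand as polynomial × e^(−2γx²) and use ∫x^(2j)·e^(−2γx²) dx = (2j−1)!!/(4γ)^j · √(π/(2γ)), odd powers → 0; here √(π/(2γ)) = 0.78028.
State is unnormalized: ∫|Ψ|² dx = 0.075608, and ∫Ψ*·x²·Ψ dx = 0.021979, so ⟨x²⟩ = 0.021979 / 0.075608.
⟨x²⟩ = 0.29070.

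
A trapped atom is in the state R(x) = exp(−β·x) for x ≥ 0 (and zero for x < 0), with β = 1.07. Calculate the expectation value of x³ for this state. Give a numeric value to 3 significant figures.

0.612

⟨x³⟩ = ∫ x³·|R|² dx / ∫|R|² dx (integrals over the domain).
Every integrand reduces to terms xʲ·e^(−2βx) on [0, ∞); use ∫₀^∞ xʲ·e^(−2βx) dx = j!/(2β)^(j+1).
State is unnormalized: ∫|R|² dx = 0.46729, and ∫R*·x³·R dx = 0.28609, so ⟨x³⟩ = 0.28609 / 0.46729.
⟨x³⟩ = 0.61222.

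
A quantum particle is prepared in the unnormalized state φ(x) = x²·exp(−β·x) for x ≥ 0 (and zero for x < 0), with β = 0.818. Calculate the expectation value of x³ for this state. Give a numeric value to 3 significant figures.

48.0

⟨x³⟩ = ∫ x³·|φ|² dx / ∫|φ|² dx (integrals over the domain).
Every integrand reduces to terms xʲ·e^(−2βx) on [0, ∞); use ∫₀^∞ xʲ·e^(−2βx) dx = j!/(2β)^(j+1).
State is unnormalized: ∫|φ|² dx = 2.0478, and ∫φ*·x³·φ dx = 98.212, so ⟨x³⟩ = 98.212 / 2.0478.
⟨x³⟩ = 47.959.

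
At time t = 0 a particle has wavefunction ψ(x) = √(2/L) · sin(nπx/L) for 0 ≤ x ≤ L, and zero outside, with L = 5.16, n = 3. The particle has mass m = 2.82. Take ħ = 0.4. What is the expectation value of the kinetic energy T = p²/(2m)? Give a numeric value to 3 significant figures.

0.0946

T = −(ħ²/2m) d²/dx², so ⟨T⟩ = −(ħ²/2m) ∫ ψ*·ψ'' dx; with m = 2.82.
d/dx sin(nπx/L) = (nπ/L)·cos(nπx/L) and d²/dx² sin(nπx/L) = −(nπ/L)²·sin(nπx/L); on 0 ≤ x ≤ L, ∫sin²(nπx/L) dx = L/2 and ∫sin(nπx/L)·cos(nπx/L) dx = 0.
⟨T⟩ = 0.094642.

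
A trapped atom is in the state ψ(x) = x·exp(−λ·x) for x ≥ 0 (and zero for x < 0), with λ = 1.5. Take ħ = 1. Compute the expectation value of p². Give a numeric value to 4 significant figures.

2.250

p² ψ = −ħ² d²ψ/dx²; ⟨p²⟩ = −ħ² ∫ ψ*·ψ'' dx / ∫|ψ|² dx.
Differentiate x·exp(−λ·x) with the product rule; every integrand then reduces to terms xʲ·e^(−2λx) on [0, ∞), with ∫₀^∞ xʲ·e^(−2λx) dx = j!/(2λ)^(j+1).
State is unnormalized: ∫|ψ|² dx = 0.074074, and ∫ψ*·(−ħ² ψ'') dx = 0.16667, so ⟨p²⟩ = 0.16667 / 0.074074.
⟨p²⟩ = 2.2500.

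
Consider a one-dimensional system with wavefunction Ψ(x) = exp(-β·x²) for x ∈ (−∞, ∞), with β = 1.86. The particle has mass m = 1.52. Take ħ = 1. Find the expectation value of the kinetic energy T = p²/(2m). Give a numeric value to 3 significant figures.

0.612

T = −(ħ²/2m) d²/dx², so ⟨T⟩ = −(ħ²/2m) ∫ Ψ*·Ψ'' dx / ∫|Ψ|² dx; with m = 1.52.
Gaussian moments: ∫x^(2j)·e^(−2βx²) dx = (2j−1)!!/(4β)^j · √(π/(2β)), odd powers integrate to 0; here √(π/(2β)) = 0.91897. Derivatives: d/dx e^(−βx²) = −2βx·e^(−βx²), d²/dx² e^(−βx²) = (4β²x² − 2β)·e^(−βx²).
State is unnormalized: ∫|Ψ|² dx = 0.91897, and ∫Ψ*·(−ħ²/2m · Ψ'') dx = 0.56227, so ⟨T⟩ = 0.56227 / 0.91897.
⟨T⟩ = 0.61184.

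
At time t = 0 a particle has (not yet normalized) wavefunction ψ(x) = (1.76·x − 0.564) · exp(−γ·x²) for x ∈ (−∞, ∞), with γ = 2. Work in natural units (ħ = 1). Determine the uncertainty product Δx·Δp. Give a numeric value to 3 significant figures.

0.762

Δx = √(⟨x²⟩−⟨x⟩²), Δp = √(⟨p²⟩−⟨p⟩²).
Expand each integrand as polynomial × e^(−2γx²) and use ∫x^(2j)·e^(−2γx²) dx = (2j−1)!!/(4γ)^j · √(π/(2γ)), odd powers → 0; here √(π/(2γ)) = 0.88623. Differentiate with the product rule, d/dx e^(−γx²) = −2γx·e^(−γx²).
Normalization: ∫|ψ|² dx = 0.62505.
⟨x⟩ = -0.35185, ⟨x²⟩ = 0.26225 ⇒ Δx = 0.37209.
⟨p⟩ = 0.0000, ⟨p²⟩ = 4.1960 ⇒ Δp = 2.0484.
Δx·Δp = 0.76218.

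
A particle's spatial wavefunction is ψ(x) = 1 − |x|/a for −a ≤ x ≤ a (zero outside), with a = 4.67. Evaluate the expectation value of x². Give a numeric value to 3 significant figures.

2.18

⟨x²⟩ = ∫ x²·|ψ|² dx / ∫|ψ|² dx (integrals over the domain).
ψ is even, so ∫ over [−a, a] = 2∫₀ᵃ with ψ = 1 − x/a there: ∫₀ᵃ (1 − x/a)² dx = a/3, ∫₀ᵃ x²(1 − x/a)² dx = a³/30, ∫₀ᵃ x⁴(1 − x/a)² dx = a⁵/105.
State is unnormalized: ∫|ψ|² dx = 3.1133, and ∫ψ*·x²·ψ dx = 6.7898, so ⟨x²⟩ = 6.7898 / 3.1133.
⟨x²⟩ = 2.1809.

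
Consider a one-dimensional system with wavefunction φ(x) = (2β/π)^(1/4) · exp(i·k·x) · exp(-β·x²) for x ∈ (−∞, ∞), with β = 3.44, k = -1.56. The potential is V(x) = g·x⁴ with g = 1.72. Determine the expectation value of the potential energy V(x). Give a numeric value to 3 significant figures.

0.0273

⟨V⟩ = ∫ V(x)·|φ|² dx.
Gaussian moments: ∫x^(2j)·e^(−2βx²) dx = (2j−1)!!/(4β)^j · √(π/(2β)), odd powers integrate to 0; here √(π/(2β)) = 0.67574.
⟨V⟩ = 0.027253.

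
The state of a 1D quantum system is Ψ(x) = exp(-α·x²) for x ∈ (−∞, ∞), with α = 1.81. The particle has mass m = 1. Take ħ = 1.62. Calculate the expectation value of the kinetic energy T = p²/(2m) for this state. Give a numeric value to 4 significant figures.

2.375

T = −(ħ²/2m) d²/dx², so ⟨T⟩ = −(ħ²/2m) ∫ Ψ*·Ψ'' dx / ∫|Ψ|² dx; with m = 1.
Gaussian moments: ∫x^(2j)·e^(−2αx²) dx = (2j−1)!!/(4α)^j · √(π/(2α)), odd powers integrate to 0; here √(π/(2α)) = 0.93158. Derivatives: d/dx e^(−αx²) = −2αx·e^(−αx²), d²/dx² e^(−αx²) = (4α²x² − 2α)·e^(−αx²).
State is unnormalized: ∫|Ψ|² dx = 0.93158, and ∫Ψ*·(−ħ²/2m · Ψ'') dx = 2.2126, so ⟨T⟩ = 2.2126 / 0.93158.
⟨T⟩ = 2.3751.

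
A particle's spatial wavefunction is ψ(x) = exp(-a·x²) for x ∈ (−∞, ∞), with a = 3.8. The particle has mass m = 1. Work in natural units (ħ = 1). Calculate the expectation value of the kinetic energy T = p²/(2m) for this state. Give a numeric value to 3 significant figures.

1.90

T = −(ħ²/2m) d²/dx², so ⟨T⟩ = −(ħ²/2m) ∫ ψ*·ψ'' dx / ∫|ψ|² dx; with m = 1.
Gaussian moments: ∫x^(2j)·e^(−2ax²) dx = (2j−1)!!/(4a)^j · √(π/(2a)), odd powers integrate to 0; here √(π/(2a)) = 0.64294. Derivatives: d/dx e^(−ax²) = −2ax·e^(−ax²), d²/dx² e^(−ax²) = (4a²x² − 2a)·e^(−ax²).
State is unnormalized: ∫|ψ|² dx = 0.64294, and ∫ψ*·(−ħ²/2m · ψ'') dx = 1.2216, so ⟨T⟩ = 1.2216 / 0.64294.
⟨T⟩ = 1.9000.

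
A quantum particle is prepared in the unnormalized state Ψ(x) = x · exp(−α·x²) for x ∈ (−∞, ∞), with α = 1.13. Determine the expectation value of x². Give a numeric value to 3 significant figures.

⟨x²⟩ = ∫ x²·|Ψ|² dx / ∫|Ψ|² dx (integrals over the domain).
Expand each integrand as polynomial × e^(−2αx²) and use ∫x^(2j)·e^(−2αx²) dx = (2j−1)!!/(4α)^j · √(π/(2α)), odd powers → 0; here √(π/(2α)) = 1.1790.
State is unnormalized: ∫|Ψ|² dx = 0.26084, and ∫Ψ*·x²·Ψ dx = 0.17313, so ⟨x²⟩ = 0.17313 / 0.26084.
⟨x²⟩ = 0.66372.

0.664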